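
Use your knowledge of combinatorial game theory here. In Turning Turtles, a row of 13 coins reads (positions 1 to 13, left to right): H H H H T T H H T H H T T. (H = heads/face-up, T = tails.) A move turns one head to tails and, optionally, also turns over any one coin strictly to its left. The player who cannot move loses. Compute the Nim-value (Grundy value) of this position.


Coins: H H H H T T H H T H H T T
Key fact: a single head at position k behaves exactly like a Nim heap of size k (turning it to T and optionally flipping a coin at j < k corresponds to moving the heap from k to j, or to 0), and heads combine as a disjunctive sum (two heads at the same place would cancel, matching j XOR j = 0). So the Nim-value is the XOR of the 1-indexed positions of the heads.
Face-up positions (1-indexed): [1, 2, 3, 4, 7, 8, 10, 11]
XOR 0 with 1: 0 XOR 1 = 1
XOR 1 with 2: 1 XOR 2 = 3
XOR 3 with 3: 3 XOR 3 = 0
XOR 0 with 4: 0 XOR 4 = 4
XOR 4 with 7: 4 XOR 7 = 3
XOR 3 with 8: 3 XOR 8 = 11
XOR 11 with 10: 11 XOR 10 = 1
XOR 1 with 11: 1 XOR 11 = 10
Nim-value = 10

10


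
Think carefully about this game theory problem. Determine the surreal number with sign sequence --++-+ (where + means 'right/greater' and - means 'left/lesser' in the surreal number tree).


Sign expansion: --++-+
Rule: track bounds (lo, hi), initially (-inf, +inf). On '+', the current value becomes lo and we move to the simplest number in (value, hi): value + 1 if hi = +inf, otherwise the midpoint (value + hi)/2. On '-', the current value becomes hi and we move to value - 1 if lo = -inf, otherwise the midpoint (lo + value)/2.
Start at 0.
Step 1: sign = -, move left. Bounds: (-inf, 0). Value = -1
Step 2: sign = -, move left. Bounds: (-inf, -1). Value = -2
Step 3: sign = +, move right. Bounds: (-2, -1). Value = -3/2
Step 4: sign = +, move right. Bounds: (-3/2, -1). Value = -5/4
Step 5: sign = -, move left. Bounds: (-3/2, -5/4). Value = -11/8
Step 6: sign = +, move right. Bounds: (-11/8, -5/4). Value = -21/16
The surreal number with sign expansion --++-+ is -21/16.

-21/16


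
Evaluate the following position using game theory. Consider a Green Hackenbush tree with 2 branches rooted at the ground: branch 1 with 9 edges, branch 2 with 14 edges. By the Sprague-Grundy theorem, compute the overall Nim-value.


The tree has 2 branches from the ground vertex.
In Green Hackenbush, the Nim-value of a simple path of length k is k.
Branch 1: length 9, Nim-value = 9
Branch 2: length 14, Nim-value = 14
Total Nim-value = XOR of all branch values:
0 XOR 9 = 9
9 XOR 14 = 7
Nim-value of the tree = 7

7


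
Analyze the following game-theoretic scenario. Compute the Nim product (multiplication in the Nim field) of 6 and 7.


Nim multiplication is bilinear over XOR: (u XOR v) * w = (u*w) XOR (v*w).
So we split each operand into its bit components and XOR the pairwise Nim products.
6 = 2 + 4 (as XOR of powers of 2).
7 = 1 + 2 + 4 (as XOR of powers of 2).
Using the standard Nim-product table on single bits:
  2*2 = 3,   2*4 = 8,   2*8 = 12,
  4*4 = 6,   4*8 = 11,  8*8 = 13,
and  1*x = x (identity), k*l = l*k (commutative).
Pairwise Nim products:
  2 * 1 = 2
  2 * 2 = 3
  2 * 4 = 8
  4 * 1 = 4
  4 * 2 = 8
  4 * 4 = 6
XOR them: 2 XOR 3 XOR 8 XOR 4 XOR 8 XOR 6 = 3.
Result: 6 * 7 = 3 (in Nim).

3


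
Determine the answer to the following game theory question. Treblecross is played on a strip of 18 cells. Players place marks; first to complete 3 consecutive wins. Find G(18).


Treblecross: place X on empty cells; 3-in-a-row wins.
Playing within two cells of an existing X lets the opponent win at once, so sensible play treats the cells i-2..i+2 around each X as dead. The player left with no safe cell loses, so this is a normal-play take-away game on strips of safe cells.
Placing X at cell i (0-indexed) of a strip of k safe cells leaves independent strips of sizes max(0, i-2) and max(0, k-i-3). Hence G(k) = mex{ G(max(0,i-2)) XOR G(max(0,k-i-3)) : 0 <= i < k }, with G(0) = 0.
G(1): splits (0,0):0^0=0 -> mex({0}) = 1
G(2): splits (0,0):0^0=0 -> mex({0}) = 1
G(3): splits (0,0):0^0=0 -> mex({0}) = 1
G(4): splits (0,1):0^1=1 (0,0):0^0=0 -> mex({0, 1}) = 2
G(5): splits (0,2):0^1=1 (0,1):0^1=1 (0,0):0^0=0 -> mex({0, 1}) = 2
G(6) = mex({1}) = 0
G(7) = mex({0, 1, 2}) = 3
G(8) = mex({0, 1, 2}) = 3
G(9) = mex({0, 2}) = 1
G(10) = mex({0, 2, 3}) = 1
G(11) = mex({0, 3}) = 1
G(12) = mex({1, 3}) = 0
G(13) = mex({0, 1, 2, 3}) = 4
G(14) = mex({0, 1, 2}) = 3
G(15) = mex({0, 1, 2}) = 3
G(16) = mex({0, 1, 2, 4}) = 3
G(17) = mex({0, 1, 3, 4}) = 2
G(18) = mex({0, 1, 3, 4}) = 2
Therefore G(18) = 2.

2


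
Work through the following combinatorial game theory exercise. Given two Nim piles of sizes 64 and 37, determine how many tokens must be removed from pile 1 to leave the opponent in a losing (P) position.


Piles: 64 and 37
Current XOR: 64 XOR 37 = 101 (non-zero, so this is an N-position).
To make the XOR zero, we need to find a move that balances the piles.
For pile 1 (size 64): target = 64 XOR 101 = 37
We reduce pile 1 from 64 to 37.
Tokens removed: 64 - 37 = 27
Verification: 37 XOR 37 = 0

27


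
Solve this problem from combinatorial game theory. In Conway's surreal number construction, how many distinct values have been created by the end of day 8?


Day 0: {|} = 0 is born. Count = 1.
Day n: the number of surreal numbers born by day n is 2^(n+1) - 1.
By day 0: 2^1 - 1 = 1
By day 1: 2^2 - 1 = 3
By day 2: 2^3 - 1 = 7
By day 3: 2^4 - 1 = 15
By day 4: 2^5 - 1 = 31
By day 5: 2^6 - 1 = 63
By day 6: 2^7 - 1 = 127
By day 7: 2^8 - 1 = 255
By day 8: 2^9 - 1 = 511
By day 8: 511 surreal numbers.

511


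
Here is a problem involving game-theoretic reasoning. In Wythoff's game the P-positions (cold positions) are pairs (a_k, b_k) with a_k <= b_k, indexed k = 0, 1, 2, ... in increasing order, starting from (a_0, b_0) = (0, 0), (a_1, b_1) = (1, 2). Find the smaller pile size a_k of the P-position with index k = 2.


By Wythoff's theorem, a_k = floor(k * phi) and b_k = floor(k * phi^2) = a_k + k, where phi = (1 + sqrt(5))/2 is the golden ratio.
phi = (1 + sqrt(5))/2 = 1.618034
k = 2
k * phi = 2 * 1.618034 = 3.236068
a_2 = floor(k * phi) = 3

3


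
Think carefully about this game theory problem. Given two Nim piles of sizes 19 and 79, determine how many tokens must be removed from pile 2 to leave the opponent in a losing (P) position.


Piles: 19 and 79
Current XOR: 19 XOR 79 = 92 (non-zero, so this is an N-position).
To make the XOR zero, we need to find a move that balances the piles.
For pile 2 (size 79): target = 79 XOR 92 = 19
We reduce pile 2 from 79 to 19.
Tokens removed: 79 - 19 = 60
Verification: 19 XOR 19 = 0

60


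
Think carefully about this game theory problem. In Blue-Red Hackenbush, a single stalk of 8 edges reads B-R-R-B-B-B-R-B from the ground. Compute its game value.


Edges (from ground): B-R-R-B-B-B-R-B
By Berlekamp's sign-expansion rule, a Blue-Red Hackenbush stalk has the value of the surreal number whose sign sequence is the edge sequence with B -> + and R -> -.
Sign sequence: +--+++-+
Trace the sign expansion in the surreal number tree, starting from 0:
Edge 1: B (sign +) -> bounds (0, +inf), value = 1
Edge 2: R (sign -) -> bounds (0, 1), value = 1/2
Edge 3: R (sign -) -> bounds (0, 1/2), value = 1/4
Edge 4: B (sign +) -> bounds (1/4, 1/2), value = 3/8
Edge 5: B (sign +) -> bounds (3/8, 1/2), value = 7/16
Edge 6: B (sign +) -> bounds (7/16, 1/2), value = 15/32
Edge 7: R (sign -) -> bounds (7/16, 15/32), value = 29/64
Edge 8: B (sign +) -> bounds (29/64, 15/32), value = 59/128
Game value = 59/128

59/128


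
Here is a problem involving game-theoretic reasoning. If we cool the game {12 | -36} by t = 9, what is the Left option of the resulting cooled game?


Original game: {12 | -36} (a switch {a | b} with a > b).
Cooling by t (for t below the temperature (a - b)/2 = 24) taxes each move by t: {a | b} cooled by t is {a - t | b + t}.
Cooling amount: t = 9
Cooled Left option: 12 - 9 = 3
Cooled Right option: -36 + 9 = -27
Cooled game: {3 | -27}
Left option = 3

3


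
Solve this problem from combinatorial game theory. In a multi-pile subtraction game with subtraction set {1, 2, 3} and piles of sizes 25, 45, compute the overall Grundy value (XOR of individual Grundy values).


Subtraction set: {1, 2, 3}
For this subtraction set, G(n) = n mod 4 (period = max + 1 = 4).
Pile 1 (size 25): G(25) = 25 mod 4 = 1
Pile 2 (size 45): G(45) = 45 mod 4 = 1
Total Grundy value = XOR of all: 1 XOR 1 = 0

0


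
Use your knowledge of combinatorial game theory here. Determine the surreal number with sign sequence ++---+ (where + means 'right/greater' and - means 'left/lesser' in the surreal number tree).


Sign expansion: ++---+
Rule: track bounds (lo, hi), initially (-inf, +inf). On '+', the current value becomes lo and we move to the simplest number in (value, hi): value + 1 if hi = +inf, otherwise the midpoint (value + hi)/2. On '-', the current value becomes hi and we move to value - 1 if lo = -inf, otherwise the midpoint (lo + value)/2.
Start at 0.
Step 1: sign = +, move right. Bounds: (0, +inf). Value = 1
Step 2: sign = +, move right. Bounds: (1, +inf). Value = 2
Step 3: sign = -, move left. Bounds: (1, 2). Value = 3/2
Step 4: sign = -, move left. Bounds: (1, 3/2). Value = 5/4
Step 5: sign = -, move left. Bounds: (1, 5/4). Value = 9/8
Step 6: sign = +, move right. Bounds: (9/8, 5/4). Value = 19/16
The surreal number with sign expansion ++---+ is 19/16.

19/16


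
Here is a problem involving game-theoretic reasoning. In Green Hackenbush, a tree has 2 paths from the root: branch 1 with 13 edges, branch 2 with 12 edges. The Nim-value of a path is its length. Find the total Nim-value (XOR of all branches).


The tree has 2 branches from the ground vertex.
In Green Hackenbush, the Nim-value of a simple path of length k is k.
Branch 1: length 13, Nim-value = 13
Branch 2: length 12, Nim-value = 12
Total Nim-value = XOR of all branch values:
0 XOR 13 = 13
13 XOR 12 = 1
Nim-value of the tree = 1

1


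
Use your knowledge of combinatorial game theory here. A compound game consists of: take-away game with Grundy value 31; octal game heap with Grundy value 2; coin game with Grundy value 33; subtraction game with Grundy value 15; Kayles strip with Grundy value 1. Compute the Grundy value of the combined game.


By the Sprague-Grundy theorem, the Grundy value of a sum of games is the XOR of individual Grundy values.
take-away game: Grundy value = 31. Running XOR: 0 XOR 31 = 31
octal game heap: Grundy value = 2. Running XOR: 31 XOR 2 = 29
coin game: Grundy value = 33. Running XOR: 29 XOR 33 = 60
subtraction game: Grundy value = 15. Running XOR: 60 XOR 15 = 51
Kayles strip: Grundy value = 1. Running XOR: 51 XOR 1 = 50
The combined Grundy value is 50.

50


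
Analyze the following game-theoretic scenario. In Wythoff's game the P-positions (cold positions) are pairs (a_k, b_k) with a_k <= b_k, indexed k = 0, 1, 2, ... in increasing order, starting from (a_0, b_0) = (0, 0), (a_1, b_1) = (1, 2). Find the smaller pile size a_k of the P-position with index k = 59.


By Wythoff's theorem, a_k = floor(k * phi) and b_k = floor(k * phi^2) = a_k + k, where phi = (1 + sqrt(5))/2 is the golden ratio.
phi = (1 + sqrt(5))/2 = 1.618034
k = 59
k * phi = 59 * 1.618034 = 95.464005
a_59 = floor(k * phi) = 95

95


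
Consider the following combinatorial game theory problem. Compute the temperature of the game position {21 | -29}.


The game is {21 | -29}, a switch {a | b} with numbers a > b.
Cooling {a | b} by t gives {a - t | b + t}, which stops being hot when a - t = b + t, i.e. at t = (a - b)/2. So the temperature of a switch is (a - b)/2.
Temperature = (Left option - Right option) / 2
= (21 - (-29)) / 2
= 50 / 2
= 25

25


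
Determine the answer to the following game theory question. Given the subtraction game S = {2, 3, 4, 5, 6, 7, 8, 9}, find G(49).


The subtraction set is S = {2, 3, 4, 5, 6, 7, 8, 9}.
G(k) = mex{ G(k - s) : s in S, s <= k }. We compute iteratively: G(0) = 0.
G(1) = mex({}) = 0
G(2) = mex({0}) = 1
G(3) = mex({0}) = 1
G(4) = mex({0, 1}) = 2
G(5) = mex({0, 1}) = 2
G(6) = mex({0, 1, 2}) = 3
G(7) = mex({0, 1, 2}) = 3
G(8) = mex({0, 1, 2, 3}) = 4
G(9) = mex({0, 1, 2, 3}) = 4
G(10) = mex({0, 1, 2, 3, 4}) = 5
G(11) = mex({1, 2, 3, 4}) = 0
G(12) = mex({1, 2, 3, 4, 5}) = 0
G(13) = mex({0, 2, 3, 4, 5}) = 1
G(14) = mex({0, 2, 3, 4, 5}) = 1
G(15) = mex({0, 1, 3, 4, 5}) = 2
G(16) = mex({0, 1, 3, 4, 5}) = 2
G(17) = mex({0, 1, 2, 4, 5}) = 3
G(18) = mex({0, 1, 2, 4, 5}) = 3
G(19) = mex({0, 1, 2, 3, 5}) = 4
Observe that G(11)..G(19) = 0, 0, 1, 1, 2, 2, 3, 3, 4 repeats G(0)..G(8) = 0, 0, 1, 1, 2, 2, 3, 3, 4.
For k >= max(S) = 9, G(k) is determined by the previous 9 values G(k-9)..G(k-1); a window of 9 consecutive values has recurred shifted by 11, so by induction G(k + 11) = G(k) for all k >= 0: the sequence is periodic from the start with period 11.
One period: G(0..10) = 0, 0, 1, 1, 2, 2, 3, 3, 4, 4, 5.
49 mod 11 = 5, so G(49) = G(5) = 2.

2


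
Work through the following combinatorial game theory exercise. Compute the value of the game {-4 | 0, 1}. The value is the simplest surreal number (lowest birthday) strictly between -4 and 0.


Left options: {-4}, max = -4
Right options: {0, 1}, min = 0
All options are numbers and max(Left) < min(Right), so by the simplicity theorem the value is the simplest (earliest-born) number strictly between -4 and 0.
Integers -3 through -1 all lie strictly between -4 and 0.
Among integers, the simplest (lowest birthday = smallest |n|; 0 is born on day 0, +-n on day n) is -1.
No non-integer in the interval can be simpler: if x is a non-integer in the interval, then floor(x) or ceil(x) also lies in the interval (the interval contains an integer), and both are proper prefixes of x's sign expansion, i.e. born earlier. So the game value is -1.
Game value = -1

-1


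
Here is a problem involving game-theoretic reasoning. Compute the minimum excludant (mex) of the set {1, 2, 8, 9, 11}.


Set = {1, 2, 8, 9, 11}
0 is NOT in the set. This is the mex.
mex = 0

0


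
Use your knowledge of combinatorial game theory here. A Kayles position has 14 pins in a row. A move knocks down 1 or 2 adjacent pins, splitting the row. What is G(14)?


Kayles: a move removes 1 or 2 adjacent pins from a contiguous row.
Removing pins from a row of k leaves two independent rows (a, b) with a + b = k - 1 (one pin) or a + b = k - 2 (two pins); an end removal gives a = 0.
By Sprague-Grundy, G(k) = mex{ G(a) XOR G(b) } over all these splits. G(0) = 0.
G(1): splits (0,0):0^0=0 -> mex({0}) = 1
G(2): splits (0,1):0^1=1 (0,0):0^0=0 -> mex({0, 1}) = 2
G(3): splits (0,2):0^2=2 (1,1):1^1=0 (0,1):0^1=1 -> mex({0, 1, 2}) = 3
G(4): splits (0,3):0^3=3 (1,2):1^2=3 (0,2):0^2=2 (1,1):1^1=0 -> mex({0, 2, 3}) = 1
G(5): splits (0,4):0^1=1 (1,3):1^3=2 (2,2):2^2=0 (0,3):0^3=3 (1,2):1^2=3 -> mex({0, 1, 2, 3}) = 4
G(6) = mex({0, 1, 2, 4}) = 3
G(7) = mex({0, 1, 3, 4, 5}) = 2
G(8) = mex({0, 2, 3, 5, 6}) = 1
G(9) = mex({0, 1, 2, 3, 6, 7}) = 4
G(10) = mex({0, 1, 3, 4, 5, 7}) = 2
G(11) = mex({0, 1, 2, 3, 4, 5}) = 6
G(12) = mex({0, 1, 2, 3, 5, 6, 7}) = 4
G(13) = mex({0, 2, 3, 4, 6, 7}) = 1
G(14) = mex({0, 1, 4, 5, 6, 7}) = 2
Therefore G(14) = 2.

2


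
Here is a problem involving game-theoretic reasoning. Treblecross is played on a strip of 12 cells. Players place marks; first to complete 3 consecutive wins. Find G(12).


Treblecross: place X on empty cells; 3-in-a-row wins.
Playing within two cells of an existing X lets the opponent win at once, so sensible play treats the cells i-2..i+2 around each X as dead. The player left with no safe cell loses, so this is a normal-play take-away game on strips of safe cells.
Placing X at cell i (0-indexed) of a strip of k safe cells leaves independent strips of sizes max(0, i-2) and max(0, k-i-3). Hence G(k) = mex{ G(max(0,i-2)) XOR G(max(0,k-i-3)) : 0 <= i < k }, with G(0) = 0.
G(1): splits (0,0):0^0=0 -> mex({0}) = 1
G(2): splits (0,0):0^0=0 -> mex({0}) = 1
G(3): splits (0,0):0^0=0 -> mex({0}) = 1
G(4): splits (0,1):0^1=1 (0,0):0^0=0 -> mex({0, 1}) = 2
G(5): splits (0,2):0^1=1 (0,1):0^1=1 (0,0):0^0=0 -> mex({0, 1}) = 2
G(6) = mex({1}) = 0
G(7) = mex({0, 1, 2}) = 3
G(8) = mex({0, 1, 2}) = 3
G(9) = mex({0, 2}) = 1
G(10) = mex({0, 2, 3}) = 1
G(11) = mex({0, 3}) = 1
G(12) = mex({1, 3}) = 0
Therefore G(12) = 0.

0


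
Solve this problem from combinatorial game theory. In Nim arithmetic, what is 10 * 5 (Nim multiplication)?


Nim multiplication is bilinear over XOR: (u XOR v) * w = (u*w) XOR (v*w).
So we split each operand into its bit components and XOR the pairwise Nim products.
10 = 2 + 8 (as XOR of powers of 2).
5 = 1 + 4 (as XOR of powers of 2).
Using the standard Nim-product table on single bits:
  2*2 = 3,   2*4 = 8,   2*8 = 12,
  4*4 = 6,   4*8 = 11,  8*8 = 13,
and  1*x = x (identity), k*l = l*k (commutative).
Pairwise Nim products:
  2 * 1 = 2
  2 * 4 = 8
  8 * 1 = 8
  8 * 4 = 11
XOR them: 2 XOR 8 XOR 8 XOR 11 = 9.
Result: 10 * 5 = 9 (in Nim).

9


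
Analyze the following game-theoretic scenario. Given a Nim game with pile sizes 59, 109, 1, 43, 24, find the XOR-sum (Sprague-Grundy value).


We need the XOR (exclusive or) of all pile sizes.
After XOR-ing pile 1 (size 59): 0 XOR 59 = 59
After XOR-ing pile 2 (size 109): 59 XOR 109 = 86
After XOR-ing pile 3 (size 1): 86 XOR 1 = 87
After XOR-ing pile 4 (size 43): 87 XOR 43 = 124
After XOR-ing pile 5 (size 24): 124 XOR 24 = 100
The Nim-value of this position is 100.

100


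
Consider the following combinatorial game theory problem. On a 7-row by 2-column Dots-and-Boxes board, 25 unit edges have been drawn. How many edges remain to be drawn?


Grid: 7 x 2 boxes, i.e. 8 rows and 3 columns of dots.
Horizontal edges: (rows + 1) * cols = 8 * 2 = 16
Vertical edges: rows * (cols + 1) = 7 * 3 = 21
Total edges: 16 + 21 = 37
Edges drawn: 25
Remaining: 37 - 25 = 12

12


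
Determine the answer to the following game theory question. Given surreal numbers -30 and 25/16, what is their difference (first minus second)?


x = -30, y = 25/16
Converting to common denominator: 16
x = -480/16, y = 25/16
x - y = -30 - 25/16 = -505/16

-505/16


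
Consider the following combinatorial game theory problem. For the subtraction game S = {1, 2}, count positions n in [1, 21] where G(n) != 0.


Subtraction set S = {1, 2}, so G(n) = n mod 3.
G(n) = 0 when n is a multiple of 3.
Multiples of 3 in [1, 21]: 7
N-positions (nonzero Grundy) = 21 - 7 = 14

14


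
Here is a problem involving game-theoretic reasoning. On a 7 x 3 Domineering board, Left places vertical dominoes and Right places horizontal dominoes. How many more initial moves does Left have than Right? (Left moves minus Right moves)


Board is 7 x 3 (rows x cols).
Left (vertical) placements: (rows-1) * cols = 6 * 3 = 18
Right (horizontal) placements: rows * (cols-1) = 7 * 2 = 14
Advantage = Left - Right = 18 - 14 = 4

4


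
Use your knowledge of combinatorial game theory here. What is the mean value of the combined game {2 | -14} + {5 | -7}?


G1 = {2 | -14}, G2 = {5 | -7}
Each is a switch {a | b} with numbers a > b; its mean value is (a + b)/2, and mean value is additive over game sums: m(G1 + G2) = m(G1) + m(G2).
Mean of G1 = (2 + (-14))/2 = -12/2 = -6
Mean of G2 = (5 + (-7))/2 = -2/2 = -1
Mean of G1 + G2 = -6 + -1 = -7

-7


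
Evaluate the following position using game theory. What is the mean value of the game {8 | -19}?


Game = {8 | -19}, a switch {a | b} with numbers a > b.
Its thermograph has left wall a - t and right wall b + t, which meet at t = (a - b)/2, where both equal (a + b)/2. So the mast (mean value) is at (a + b)/2.
Mean = (8 + (-19))/2 = -11/2 = -11/2

-11/2


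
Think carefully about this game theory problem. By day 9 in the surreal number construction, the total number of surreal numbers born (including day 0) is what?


Day 0: {|} = 0 is born. Count = 1.
Day n: the number of surreal numbers born by day n is 2^(n+1) - 1.
By day 0: 2^1 - 1 = 1
By day 1: 2^2 - 1 = 3
By day 2: 2^3 - 1 = 7
By day 3: 2^4 - 1 = 15
By day 4: 2^5 - 1 = 31
By day 5: 2^6 - 1 = 63
By day 6: 2^7 - 1 = 127
By day 7: 2^8 - 1 = 255
By day 8: 2^9 - 1 = 511
By day 9: 2^10 - 1 = 1023
By day 9: 1023 surreal numbers.

1023


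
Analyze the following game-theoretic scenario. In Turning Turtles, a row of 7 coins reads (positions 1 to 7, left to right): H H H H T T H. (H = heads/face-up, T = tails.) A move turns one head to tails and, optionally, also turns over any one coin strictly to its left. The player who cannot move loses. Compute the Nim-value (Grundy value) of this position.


Coins: H H H H T T H
Key fact: a single head at position k behaves exactly like a Nim heap of size k (turning it to T and optionally flipping a coin at j < k corresponds to moving the heap from k to j, or to 0), and heads combine as a disjunctive sum (two heads at the same place would cancel, matching j XOR j = 0). So the Nim-value is the XOR of the 1-indexed positions of the heads.
Face-up positions (1-indexed): [1, 2, 3, 4, 7]
XOR 0 with 1: 0 XOR 1 = 1
XOR 1 with 2: 1 XOR 2 = 3
XOR 3 with 3: 3 XOR 3 = 0
XOR 0 with 4: 0 XOR 4 = 4
XOR 4 with 7: 4 XOR 7 = 3
Nim-value = 3

3


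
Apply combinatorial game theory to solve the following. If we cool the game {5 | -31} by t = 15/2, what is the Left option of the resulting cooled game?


Original game: {5 | -31} (a switch {a | b} with a > b).
Cooling by t (for t below the temperature (a - b)/2 = 18) taxes each move by t: {a | b} cooled by t is {a - t | b + t}.
Cooling amount: t = 15/2
Cooled Left option: 5 - 15/2 = -5/2
Cooled Right option: -31 + 15/2 = -47/2
Cooled game: {-5/2 | -47/2}
Left option = -5/2

-5/2


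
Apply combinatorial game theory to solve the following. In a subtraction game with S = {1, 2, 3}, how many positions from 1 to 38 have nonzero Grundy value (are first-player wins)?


Subtraction set S = {1, 2, 3}, so G(n) = n mod 4.
G(n) = 0 when n is a multiple of 4.
Multiples of 4 in [1, 38]: 9
N-positions (nonzero Grundy) = 38 - 9 = 29

29


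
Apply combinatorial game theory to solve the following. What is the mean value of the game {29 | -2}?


Game = {29 | -2}, a switch {a | b} with numbers a > b.
Its thermograph has left wall a - t and right wall b + t, which meet at t = (a - b)/2, where both equal (a + b)/2. So the mast (mean value) is at (a + b)/2.
Mean = (29 + (-2))/2 = 27/2 = 27/2

27/2


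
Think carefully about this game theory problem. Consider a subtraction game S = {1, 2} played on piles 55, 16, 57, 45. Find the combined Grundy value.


Subtraction set: {1, 2}
For this subtraction set, G(n) = n mod 3 (period = max + 1 = 3).
Pile 1 (size 55): G(55) = 55 mod 3 = 1
Pile 2 (size 16): G(16) = 16 mod 3 = 1
Pile 3 (size 57): G(57) = 57 mod 3 = 0
Pile 4 (size 45): G(45) = 45 mod 3 = 0
Total Grundy value = XOR of all: 1 XOR 1 XOR 0 XOR 0 = 0

0


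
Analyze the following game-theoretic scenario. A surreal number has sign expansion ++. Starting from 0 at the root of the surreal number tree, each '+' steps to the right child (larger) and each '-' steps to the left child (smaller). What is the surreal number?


Sign expansion: ++
Rule: track bounds (lo, hi), initially (-inf, +inf). On '+', the current value becomes lo and we move to the simplest number in (value, hi): value + 1 if hi = +inf, otherwise the midpoint (value + hi)/2. On '-', the current value becomes hi and we move to value - 1 if lo = -inf, otherwise the midpoint (lo + value)/2.
Start at 0.
Step 1: sign = +, move right. Bounds: (0, +inf). Value = 1
Step 2: sign = +, move right. Bounds: (1, +inf). Value = 2
The surreal number with sign expansion ++ is 2.

2


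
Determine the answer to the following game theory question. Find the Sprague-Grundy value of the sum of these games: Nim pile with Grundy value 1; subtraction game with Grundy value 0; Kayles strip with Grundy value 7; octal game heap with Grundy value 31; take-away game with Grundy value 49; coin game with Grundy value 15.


By the Sprague-Grundy theorem, the Grundy value of a sum of games is the XOR of individual Grundy values.
Nim pile: Grundy value = 1. Running XOR: 0 XOR 1 = 1
subtraction game: Grundy value = 0. Running XOR: 1 XOR 0 = 1
Kayles strip: Grundy value = 7. Running XOR: 1 XOR 7 = 6
octal game heap: Grundy value = 31. Running XOR: 6 XOR 31 = 25
take-away game: Grundy value = 49. Running XOR: 25 XOR 49 = 40
coin game: Grundy value = 15. Running XOR: 40 XOR 15 = 39
The combined Grundy value is 39.

39


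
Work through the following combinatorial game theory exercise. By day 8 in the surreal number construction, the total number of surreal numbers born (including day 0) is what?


Day 0: {|} = 0 is born. Count = 1.
Day n: the number of surreal numbers born by day n is 2^(n+1) - 1.
By day 0: 2^1 - 1 = 1
By day 1: 2^2 - 1 = 3
By day 2: 2^3 - 1 = 7
By day 3: 2^4 - 1 = 15
By day 4: 2^5 - 1 = 31
By day 5: 2^6 - 1 = 63
By day 6: 2^7 - 1 = 127
By day 7: 2^8 - 1 = 255
By day 8: 2^9 - 1 = 511
By day 8: 511 surreal numbers.

511


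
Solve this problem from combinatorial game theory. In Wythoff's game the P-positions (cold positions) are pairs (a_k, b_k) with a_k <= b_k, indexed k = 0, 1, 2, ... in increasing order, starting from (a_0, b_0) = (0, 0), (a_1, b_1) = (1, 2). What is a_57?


By Wythoff's theorem, a_k = floor(k * phi) and b_k = floor(k * phi^2) = a_k + k, where phi = (1 + sqrt(5))/2 is the golden ratio.
phi = (1 + sqrt(5))/2 = 1.618034
k = 57
k * phi = 57 * 1.618034 = 92.227937
a_57 = floor(k * phi) = 92

92


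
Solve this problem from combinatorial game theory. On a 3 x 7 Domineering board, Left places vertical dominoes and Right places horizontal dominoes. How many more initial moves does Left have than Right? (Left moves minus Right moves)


Board is 3 x 7 (rows x cols).
Left (vertical) placements: (rows-1) * cols = 2 * 7 = 14
Right (horizontal) placements: rows * (cols-1) = 3 * 6 = 18
Advantage = Left - Right = 14 - 18 = -4

-4


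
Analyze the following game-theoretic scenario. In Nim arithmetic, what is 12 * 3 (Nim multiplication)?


Nim multiplication is bilinear over XOR: (u XOR v) * w = (u*w) XOR (v*w).
So we split each operand into its bit components and XOR the pairwise Nim products.
12 = 4 + 8 (as XOR of powers of 2).
3 = 1 + 2 (as XOR of powers of 2).
Using the standard Nim-product table on single bits:
  2*2 = 3,   2*4 = 8,   2*8 = 12,
  4*4 = 6,   4*8 = 11,  8*8 = 13,
and  1*x = x (identity), k*l = l*k (commutative).
Pairwise Nim products:
  4 * 1 = 4
  4 * 2 = 8
  8 * 1 = 8
  8 * 2 = 12
XOR them: 4 XOR 8 XOR 8 XOR 12 = 8.
Result: 12 * 3 = 8 (in Nim).

8


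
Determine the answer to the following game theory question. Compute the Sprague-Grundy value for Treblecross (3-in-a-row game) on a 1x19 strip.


Treblecross: place X on empty cells; 3-in-a-row wins.
Playing within two cells of an existing X lets the opponent win at once, so sensible play treats the cells i-2..i+2 around each X as dead. The player left with no safe cell loses, so this is a normal-play take-away game on strips of safe cells.
Placing X at cell i (0-indexed) of a strip of k safe cells leaves independent strips of sizes max(0, i-2) and max(0, k-i-3). Hence G(k) = mex{ G(max(0,i-2)) XOR G(max(0,k-i-3)) : 0 <= i < k }, with G(0) = 0.
G(1): splits (0,0):0^0=0 -> mex({0}) = 1
G(2): splits (0,0):0^0=0 -> mex({0}) = 1
G(3): splits (0,0):0^0=0 -> mex({0}) = 1
G(4): splits (0,1):0^1=1 (0,0):0^0=0 -> mex({0, 1}) = 2
G(5): splits (0,2):0^1=1 (0,1):0^1=1 (0,0):0^0=0 -> mex({0, 1}) = 2
G(6) = mex({1}) = 0
G(7) = mex({0, 1, 2}) = 3
G(8) = mex({0, 1, 2}) = 3
G(9) = mex({0, 2}) = 1
G(10) = mex({0, 2, 3}) = 1
G(11) = mex({0, 3}) = 1
G(12) = mex({1, 3}) = 0
G(13) = mex({0, 1, 2, 3}) = 4
G(14) = mex({0, 1, 2}) = 3
G(15) = mex({0, 1, 2}) = 3
G(16) = mex({0, 1, 2, 4}) = 3
G(17) = mex({0, 1, 3, 4}) = 2
G(18) = mex({0, 1, 3, 4}) = 2
G(19) = mex({0, 1, 3, 5}) = 2
Therefore G(19) = 2.

2


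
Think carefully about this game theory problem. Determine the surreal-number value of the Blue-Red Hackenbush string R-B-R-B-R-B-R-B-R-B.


Edges (from ground): R-B-R-B-R-B-R-B-R-B
By Berlekamp's sign-expansion rule, a Blue-Red Hackenbush stalk has the value of the surreal number whose sign sequence is the edge sequence with B -> + and R -> -.
Sign sequence: -+-+-+-+-+
Trace the sign expansion in the surreal number tree, starting from 0:
Edge 1: R (sign -) -> bounds (-inf, 0), value = -1
Edge 2: B (sign +) -> bounds (-1, 0), value = -1/2
Edge 3: R (sign -) -> bounds (-1, -1/2), value = -3/4
Edge 4: B (sign +) -> bounds (-3/4, -1/2), value = -5/8
Edge 5: R (sign -) -> bounds (-3/4, -5/8), value = -11/16
Edge 6: B (sign +) -> bounds (-11/16, -5/8), value = -21/32
Edge 7: R (sign -) -> bounds (-11/16, -21/32), value = -43/64
Edge 8: B (sign +) -> bounds (-43/64, -21/32), value = -85/128
Edge 9: R (sign -) -> bounds (-43/64, -85/128), value = -171/256
Edge 10: B (sign +) -> bounds (-171/256, -85/128), value = -341/512
Game value = -341/512

-341/512


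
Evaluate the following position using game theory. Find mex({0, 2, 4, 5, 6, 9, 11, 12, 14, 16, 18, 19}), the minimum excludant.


Set = {0, 2, 4, 5, 6, 9, 11, 12, 14, 16, 18, 19}
0 is in the set.
1 is NOT in the set. This is the mex.
mex = 1

1


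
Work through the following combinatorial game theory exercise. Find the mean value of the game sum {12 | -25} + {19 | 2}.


G1 = {12 | -25}, G2 = {19 | 2}
Each is a switch {a | b} with numbers a > b; its mean value is (a + b)/2, and mean value is additive over game sums: m(G1 + G2) = m(G1) + m(G2).
Mean of G1 = (12 + (-25))/2 = -13/2 = -13/2
Mean of G2 = (19 + (2))/2 = 21/2 = 21/2
Mean of G1 + G2 = -13/2 + 21/2 = 4

4


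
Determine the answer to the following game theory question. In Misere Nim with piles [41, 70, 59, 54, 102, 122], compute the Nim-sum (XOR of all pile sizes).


We need the XOR (exclusive or) of all pile sizes.
After XOR-ing pile 1 (size 41): 0 XOR 41 = 41
After XOR-ing pile 2 (size 70): 41 XOR 70 = 111
After XOR-ing pile 3 (size 59): 111 XOR 59 = 84
After XOR-ing pile 4 (size 54): 84 XOR 54 = 98
After XOR-ing pile 5 (size 102): 98 XOR 102 = 4
After XOR-ing pile 6 (size 122): 4 XOR 122 = 126
The Nim-value of this position is 126.

126


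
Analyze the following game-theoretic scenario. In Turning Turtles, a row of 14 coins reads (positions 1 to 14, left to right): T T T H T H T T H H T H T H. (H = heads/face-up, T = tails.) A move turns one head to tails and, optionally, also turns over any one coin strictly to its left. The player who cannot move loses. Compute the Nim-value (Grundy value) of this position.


Coins: T T T H T H T T H H T H T H
Key fact: a single head at position k behaves exactly like a Nim heap of size k (turning it to T and optionally flipping a coin at j < k corresponds to moving the heap from k to j, or to 0), and heads combine as a disjunctive sum (two heads at the same place would cancel, matching j XOR j = 0). So the Nim-value is the XOR of the 1-indexed positions of the heads.
Face-up positions (1-indexed): [4, 6, 9, 10, 12, 14]
XOR 0 with 4: 0 XOR 4 = 4
XOR 4 with 6: 4 XOR 6 = 2
XOR 2 with 9: 2 XOR 9 = 11
XOR 11 with 10: 11 XOR 10 = 1
XOR 1 with 12: 1 XOR 12 = 13
XOR 13 with 14: 13 XOR 14 = 3
Nim-value = 3

3


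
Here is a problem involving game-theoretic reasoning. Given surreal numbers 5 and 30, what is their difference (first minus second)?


x = 5, y = 30
x - y = 5 - 30 = -25

-25


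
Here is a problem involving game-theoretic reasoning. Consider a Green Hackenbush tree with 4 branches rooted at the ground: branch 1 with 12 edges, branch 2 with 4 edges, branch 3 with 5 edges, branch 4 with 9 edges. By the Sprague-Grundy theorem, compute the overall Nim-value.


The tree has 4 branches from the ground vertex.
In Green Hackenbush, the Nim-value of a simple path of length k is k.
Branch 1: length 12, Nim-value = 12
Branch 2: length 4, Nim-value = 4
Branch 3: length 5, Nim-value = 5
Branch 4: length 9, Nim-value = 9
Total Nim-value = XOR of all branch values:
0 XOR 12 = 12
12 XOR 4 = 8
8 XOR 5 = 13
13 XOR 9 = 4
Nim-value of the tree = 4

4


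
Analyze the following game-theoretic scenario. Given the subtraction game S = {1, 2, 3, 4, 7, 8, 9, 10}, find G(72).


The subtraction set is S = {1, 2, 3, 4, 7, 8, 9, 10}.
G(k) = mex{ G(k - s) : s in S, s <= k }. We compute iteratively: G(0) = 0.
G(1) = mex({0}) = 1
G(2) = mex({0, 1}) = 2
G(3) = mex({0, 1, 2}) = 3
G(4) = mex({0, 1, 2, 3}) = 4
G(5) = mex({1, 2, 3, 4}) = 0
G(6) = mex({0, 2, 3, 4}) = 1
G(7) = mex({0, 1, 3, 4}) = 2
G(8) = mex({0, 1, 2, 4}) = 3
G(9) = mex({0, 1, 2, 3}) = 4
G(10) = mex({0, 1, 2, 3, 4}) = 5
G(11) = mex({1, 2, 3, 4, 5}) = 0
G(12) = mex({0, 2, 3, 4, 5}) = 1
G(13) = mex({0, 1, 3, 4, 5}) = 2
G(14) = mex({0, 1, 2, 4, 5}) = 3
G(15) = mex({0, 1, 2, 3}) = 4
G(16) = mex({1, 2, 3, 4}) = 0
G(17) = mex({0, 2, 3, 4, 5}) = 1
G(18) = mex({0, 1, 3, 4, 5}) = 2
G(19) = mex({0, 1, 2, 4, 5}) = 3
G(20) = mex({0, 1, 2, 3, 5}) = 4
Observe that G(11)..G(20) = 0, 1, 2, 3, 4, 0, 1, 2, 3, 4 repeats G(0)..G(9) = 0, 1, 2, 3, 4, 0, 1, 2, 3, 4.
For k >= max(S) = 10, G(k) is determined by the previous 10 values G(k-10)..G(k-1); a window of 10 consecutive values has recurred shifted by 11, so by induction G(k + 11) = G(k) for all k >= 0: the sequence is periodic from the start with period 11.
One period: G(0..10) = 0, 1, 2, 3, 4, 0, 1, 2, 3, 4, 5.
72 mod 11 = 6, so G(72) = G(6) = 1.

1


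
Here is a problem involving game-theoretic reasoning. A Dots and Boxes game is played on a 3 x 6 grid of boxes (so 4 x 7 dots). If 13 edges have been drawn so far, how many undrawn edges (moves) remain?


Grid: 3 x 6 boxes, i.e. 4 rows and 7 columns of dots.
Horizontal edges: (rows + 1) * cols = 4 * 6 = 24
Vertical edges: rows * (cols + 1) = 3 * 7 = 21
Total edges: 24 + 21 = 45
Edges drawn: 13
Remaining: 45 - 13 = 32

32


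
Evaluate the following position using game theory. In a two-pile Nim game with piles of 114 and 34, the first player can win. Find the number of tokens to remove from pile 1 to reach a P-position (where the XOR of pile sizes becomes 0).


Piles: 114 and 34
Current XOR: 114 XOR 34 = 80 (non-zero, so this is an N-position).
To make the XOR zero, we need to find a move that balances the piles.
For pile 1 (size 114): target = 114 XOR 80 = 34
We reduce pile 1 from 114 to 34.
Tokens removed: 114 - 34 = 80
Verification: 34 XOR 34 = 0

80


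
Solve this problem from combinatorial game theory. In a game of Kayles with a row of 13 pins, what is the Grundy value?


Kayles: a move removes 1 or 2 adjacent pins from a contiguous row.
Removing pins from a row of k leaves two independent rows (a, b) with a + b = k - 1 (one pin) or a + b = k - 2 (two pins); an end removal gives a = 0.
By Sprague-Grundy, G(k) = mex{ G(a) XOR G(b) } over all these splits. G(0) = 0.
G(1): splits (0,0):0^0=0 -> mex({0}) = 1
G(2): splits (0,1):0^1=1 (0,0):0^0=0 -> mex({0, 1}) = 2
G(3): splits (0,2):0^2=2 (1,1):1^1=0 (0,1):0^1=1 -> mex({0, 1, 2}) = 3
G(4): splits (0,3):0^3=3 (1,2):1^2=3 (0,2):0^2=2 (1,1):1^1=0 -> mex({0, 2, 3}) = 1
G(5): splits (0,4):0^1=1 (1,3):1^3=2 (2,2):2^2=0 (0,3):0^3=3 (1,2):1^2=3 -> mex({0, 1, 2, 3}) = 4
G(6) = mex({0, 1, 2, 4}) = 3
G(7) = mex({0, 1, 3, 4, 5}) = 2
G(8) = mex({0, 2, 3, 5, 6}) = 1
G(9) = mex({0, 1, 2, 3, 6, 7}) = 4
G(10) = mex({0, 1, 3, 4, 5, 7}) = 2
G(11) = mex({0, 1, 2, 3, 4, 5}) = 6
G(12) = mex({0, 1, 2, 3, 5, 6, 7}) = 4
G(13) = mex({0, 2, 3, 4, 6, 7}) = 1
Therefore G(13) = 1.

1


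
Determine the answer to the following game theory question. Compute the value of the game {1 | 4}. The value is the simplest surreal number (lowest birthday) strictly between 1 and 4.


Left options: {1}, max = 1
Right options: {4}, min = 4
All options are numbers and max(Left) < min(Right), so by the simplicity theorem the value is the simplest (earliest-born) number strictly between 1 and 4.
Integers 2 through 3 all lie strictly between 1 and 4.
Among integers, the simplest (lowest birthday = smallest |n|; 0 is born on day 0, +-n on day n) is 2.
No non-integer in the interval can be simpler: if x is a non-integer in the interval, then floor(x) or ceil(x) also lies in the interval (the interval contains an integer), and both are proper prefixes of x's sign expansion, i.e. born earlier. So the game value is 2.
Game value = 2

2


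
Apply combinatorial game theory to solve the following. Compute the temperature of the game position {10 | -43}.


The game is {10 | -43}, a switch {a | b} with numbers a > b.
Cooling {a | b} by t gives {a - t | b + t}, which stops being hot when a - t = b + t, i.e. at t = (a - b)/2. So the temperature of a switch is (a - b)/2.
Temperature = (Left option - Right option) / 2
= (10 - (-43)) / 2
= 53 / 2
= 53/2

53/2


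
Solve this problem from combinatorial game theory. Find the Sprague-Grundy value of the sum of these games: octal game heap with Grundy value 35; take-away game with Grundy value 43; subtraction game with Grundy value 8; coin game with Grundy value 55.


By the Sprague-Grundy theorem, the Grundy value of a sum of games is the XOR of individual Grundy values.
octal game heap: Grundy value = 35. Running XOR: 0 XOR 35 = 35
take-away game: Grundy value = 43. Running XOR: 35 XOR 43 = 8
subtraction game: Grundy value = 8. Running XOR: 8 XOR 8 = 0
coin game: Grundy value = 55. Running XOR: 0 XOR 55 = 55
The combined Grundy value is 55.

55


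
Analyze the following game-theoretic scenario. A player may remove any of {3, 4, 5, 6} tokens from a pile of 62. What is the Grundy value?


The subtraction set is S = {3, 4, 5, 6}.
G(k) = mex{ G(k - s) : s in S, s <= k }. We compute iteratively: G(0) = 0.
G(1) = mex({}) = 0
G(2) = mex({}) = 0
G(3) = mex({0}) = 1
G(4) = mex({0}) = 1
G(5) = mex({0}) = 1
G(6) = mex({0, 1}) = 2
G(7) = mex({0, 1}) = 2
G(8) = mex({0, 1}) = 2
G(9) = mex({1, 2}) = 0
G(10) = mex({1, 2}) = 0
G(11) = mex({1, 2}) = 0
G(12) = mex({0, 2}) = 1
G(13) = mex({0, 2}) = 1
G(14) = mex({0, 2}) = 1
Observe that G(9)..G(14) = 0, 0, 0, 1, 1, 1 repeats G(0)..G(5) = 0, 0, 0, 1, 1, 1.
For k >= max(S) = 6, G(k) is determined by the previous 6 values G(k-6)..G(k-1); a window of 6 consecutive values has recurred shifted by 9, so by induction G(k + 9) = G(k) for all k >= 0: the sequence is periodic from the start with period 9.
One period: G(0..8) = 0, 0, 0, 1, 1, 1, 2, 2, 2.
62 mod 9 = 8, so G(62) = G(8) = 2.

2


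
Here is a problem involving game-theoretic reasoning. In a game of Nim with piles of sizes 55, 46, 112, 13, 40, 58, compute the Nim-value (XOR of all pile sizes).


We need the XOR (exclusive or) of all pile sizes.
After XOR-ing pile 1 (size 55): 0 XOR 55 = 55
After XOR-ing pile 2 (size 46): 55 XOR 46 = 25
After XOR-ing pile 3 (size 112): 25 XOR 112 = 105
After XOR-ing pile 4 (size 13): 105 XOR 13 = 100
After XOR-ing pile 5 (size 40): 100 XOR 40 = 76
After XOR-ing pile 6 (size 58): 76 XOR 58 = 118
The Nim-value of this position is 118.

118


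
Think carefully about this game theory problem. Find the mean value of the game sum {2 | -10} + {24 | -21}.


G1 = {2 | -10}, G2 = {24 | -21}
Each is a switch {a | b} with numbers a > b; its mean value is (a + b)/2, and mean value is additive over game sums: m(G1 + G2) = m(G1) + m(G2).
Mean of G1 = (2 + (-10))/2 = -8/2 = -4
Mean of G2 = (24 + (-21))/2 = 3/2 = 3/2
Mean of G1 + G2 = -4 + 3/2 = -5/2

-5/2


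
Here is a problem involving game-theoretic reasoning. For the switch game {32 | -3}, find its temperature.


The game is {32 | -3}, a switch {a | b} with numbers a > b.
Cooling {a | b} by t gives {a - t | b + t}, which stops being hot when a - t = b + t, i.e. at t = (a - b)/2. So the temperature of a switch is (a - b)/2.
Temperature = (Left option - Right option) / 2
= (32 - (-3)) / 2
= 35 / 2
= 35/2

35/2


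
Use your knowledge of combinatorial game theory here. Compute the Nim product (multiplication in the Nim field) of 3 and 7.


Nim multiplication is bilinear over XOR: (u XOR v) * w = (u*w) XOR (v*w).
So we split each operand into its bit components and XOR the pairwise Nim products.
3 = 1 + 2 (as XOR of powers of 2).
7 = 1 + 2 + 4 (as XOR of powers of 2).
Using the standard Nim-product table on single bits:
  2*2 = 3,   2*4 = 8,   2*8 = 12,
  4*4 = 6,   4*8 = 11,  8*8 = 13,
and  1*x = x (identity), k*l = l*k (commutative).
Pairwise Nim products:
  1 * 1 = 1
  1 * 2 = 2
  1 * 4 = 4
  2 * 1 = 2
  2 * 2 = 3
  2 * 4 = 8
XOR them: 1 XOR 2 XOR 4 XOR 2 XOR 3 XOR 8 = 14.
Result: 3 * 7 = 14 (in Nim).

14
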